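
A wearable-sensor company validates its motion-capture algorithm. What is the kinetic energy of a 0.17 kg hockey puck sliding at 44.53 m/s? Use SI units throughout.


KE = 0.5 * m * v^2
KE = 0.5 * 0.17 * 44.53^2
KE = 0.5 * 0.17 * 1982.9209 = 168.5483 J

168.5483 J


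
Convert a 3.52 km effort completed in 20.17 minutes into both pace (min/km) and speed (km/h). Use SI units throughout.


Pace = time / distance = 20.17 min / 3.52 km = 5.7301 min/km
Speed = distance / time_in_hours = 3.52 / 0.3362 hr
Speed = 10.471 km/h

5.7301 min/km, 10.471 km/h


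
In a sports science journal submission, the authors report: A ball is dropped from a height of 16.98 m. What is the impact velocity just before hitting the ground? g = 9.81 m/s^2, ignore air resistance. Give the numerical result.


v = sqrt(2 * g * h)
v = sqrt(2 * 9.81 * 16.98)
v = sqrt(333.1476) = 18.2523 m/s

18.2523 m/s


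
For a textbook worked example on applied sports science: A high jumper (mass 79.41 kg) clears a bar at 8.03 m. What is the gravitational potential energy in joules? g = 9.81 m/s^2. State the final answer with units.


PE = m * g * h
PE = 79.41 * 9.81 * 8.03
PE = 779.0121 * 8.03 = 6255.4672 J

6255.4672 J


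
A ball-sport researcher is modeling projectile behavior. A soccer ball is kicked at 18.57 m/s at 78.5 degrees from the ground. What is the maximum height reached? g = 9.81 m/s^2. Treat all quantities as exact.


H = (v*sin(theta))^2 / (2*g)
vy = v*sin(theta) = 18.57 * sin(78.5 deg) = 18.1972 m/s
H = vy^2 / (2*g) = 331.1382 / (2*9.81)
H = 331.1382 / 19.62 = 16.8776 m

16.8776 m


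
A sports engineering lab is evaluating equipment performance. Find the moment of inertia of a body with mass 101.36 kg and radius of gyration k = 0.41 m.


I = m * k^2
I = 101.36 * 0.41^2
I = 101.36 * 0.1681 = 17.0386 kg*m^2

17.0386 kg*m^2


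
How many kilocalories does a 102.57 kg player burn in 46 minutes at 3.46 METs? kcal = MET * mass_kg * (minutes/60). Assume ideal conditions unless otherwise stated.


kcal = MET * mass * time_hr
Convert time: 46 min = 0.7667 hr
kcal = 3.46 * 102.57 * 0.7667
kcal = 272.084 kcal

272.084 kcal


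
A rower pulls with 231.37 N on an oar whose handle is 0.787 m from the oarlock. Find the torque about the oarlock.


tau = F * d
tau = 231.37 * 0.787
tau = 182.0882 N*m

182.0882 N*m


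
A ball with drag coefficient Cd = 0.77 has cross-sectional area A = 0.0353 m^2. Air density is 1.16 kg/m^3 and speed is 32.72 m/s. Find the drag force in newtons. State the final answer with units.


Fd = 0.5 * Cd * rho * A * v^2
Fd = 0.5 * 0.77 * 1.16 * 0.0353 * 32.72^2
v^2 = 1070.5984
Fd = 0.5 * 0.77 * 1.16 * 0.0353 * 1070.5984 = 16.878 N

16.878 N


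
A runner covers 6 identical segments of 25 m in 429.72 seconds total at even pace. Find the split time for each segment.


Split time = total_time / n_laps = 429.72 / 6
Split time = 71.62 s per lap

71.62 s


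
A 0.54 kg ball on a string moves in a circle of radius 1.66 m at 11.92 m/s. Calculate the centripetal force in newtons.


Fc = m * v^2 / r
v^2 = 11.92^2 = 142.0864
Fc = 0.54 * 142.0864 / 1.66
Fc = 76.7267 / 1.66 = 46.2209 N

46.2209 N


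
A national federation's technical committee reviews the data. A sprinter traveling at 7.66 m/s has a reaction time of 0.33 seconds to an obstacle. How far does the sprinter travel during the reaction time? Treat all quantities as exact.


d = v * t
d = 7.66 * 0.33
d = 2.5278 m

2.5278 m


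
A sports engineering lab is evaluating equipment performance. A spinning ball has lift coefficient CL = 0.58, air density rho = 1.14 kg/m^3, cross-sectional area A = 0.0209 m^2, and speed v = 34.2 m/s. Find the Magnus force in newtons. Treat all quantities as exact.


FM = 0.5 * CL * rho * A * v^2
FM = 0.5 * 0.58 * 1.14 * 0.0209 * 34.2^2
v^2 = 1169.64
FM = 0.5 * 0.58 * 1.14 * 0.0209 * 1169.64 = 8.0817 N

8.0817 N


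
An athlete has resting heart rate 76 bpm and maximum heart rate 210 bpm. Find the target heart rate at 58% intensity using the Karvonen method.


Target = HRrest + pct*(HRmax - HRrest)
Heart rate reserve = HRmax - HRrest = 210 - 76 = 134 bpm
Fraction = 58% = 0.58
Target = 76 + 0.58 * 134
Target = 76 + 77.72 = 153.72 bpm

153.72 bpm


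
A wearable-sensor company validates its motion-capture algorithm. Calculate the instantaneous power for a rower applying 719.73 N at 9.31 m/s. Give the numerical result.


P = F * v
P = 719.73 * 9.31
P = 6700.6863 W

6700.6863 W


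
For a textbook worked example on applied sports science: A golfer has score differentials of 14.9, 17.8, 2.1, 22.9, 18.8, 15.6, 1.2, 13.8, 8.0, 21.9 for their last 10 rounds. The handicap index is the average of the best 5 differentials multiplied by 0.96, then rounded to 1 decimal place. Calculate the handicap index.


All differentials: 14.9, 17.8, 2.1, 22.9, 18.8, 15.6, 1.2, 13.8, 8.0, 21.9
Sorted: 1.2, 2.1, 8.0, 13.8, 14.9, 15.6, 17.8, 18.8, 21.9, 22.9
Best 5: 1.2, 2.1, 8.0, 13.8, 14.9
Average of best = 40 / 5 = 8
Raw index = 8 * 0.96 = 7.68
Handicap index = round(7.68, 1) = 7.7

7.7


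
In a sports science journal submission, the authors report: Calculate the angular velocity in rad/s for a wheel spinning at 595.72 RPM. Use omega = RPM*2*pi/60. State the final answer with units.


omega = RPM * 2 * pi / 60
omega = 595.72 * 2 * 3.14159 / 60
omega = 3743.0192 / 60 = 62.3837 rad/s

62.3837 rad/s


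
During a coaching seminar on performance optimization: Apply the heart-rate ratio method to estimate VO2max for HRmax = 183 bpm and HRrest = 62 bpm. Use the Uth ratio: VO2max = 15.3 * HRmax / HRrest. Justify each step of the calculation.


VO2max = 15.3 * HRmax / HRrest
VO2max = 15.3 * 183 / 62
VO2max = 2799.9 / 62 = 45.1597 mL/kg/min

45.1597 mL/kg/min


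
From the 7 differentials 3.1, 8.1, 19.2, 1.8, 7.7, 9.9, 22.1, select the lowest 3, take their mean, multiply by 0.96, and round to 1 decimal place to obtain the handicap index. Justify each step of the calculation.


All differentials: 3.1, 8.1, 19.2, 1.8, 7.7, 9.9, 22.1
Sorted: 1.8, 3.1, 7.7, 8.1, 9.9, 19.2, 22.1
Best 3: 1.8, 3.1, 7.7
Average of best = 12.6 / 3 = 4.2
Raw index = 4.2 * 0.96 = 4.032
Handicap index = round(4.032, 1) = 4.0

4.0


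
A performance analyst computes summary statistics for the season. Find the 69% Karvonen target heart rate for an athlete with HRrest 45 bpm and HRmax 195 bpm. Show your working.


Target = HRrest + pct*(HRmax - HRrest)
Heart rate reserve = HRmax - HRrest = 195 - 45 = 150 bpm
Fraction = 69% = 0.69
Target = 45 + 0.69 * 150
Target = 45 + 103.5 = 148.5 bpm

148.5 bpm


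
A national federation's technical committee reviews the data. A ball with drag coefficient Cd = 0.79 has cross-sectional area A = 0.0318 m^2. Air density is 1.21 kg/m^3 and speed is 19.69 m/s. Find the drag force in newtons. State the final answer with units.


Fd = 0.5 * Cd * rho * A * v^2
Fd = 0.5 * 0.79 * 1.21 * 0.0318 * 19.69^2
v^2 = 387.6961
Fd = 0.5 * 0.79 * 1.21 * 0.0318 * 387.6961 = 5.8925 N

5.8925 N


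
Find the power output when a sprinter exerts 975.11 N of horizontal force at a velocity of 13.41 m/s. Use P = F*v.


P = F * v
P = 975.11 * 13.41
P = 13076.2251 W

13076.2251 W


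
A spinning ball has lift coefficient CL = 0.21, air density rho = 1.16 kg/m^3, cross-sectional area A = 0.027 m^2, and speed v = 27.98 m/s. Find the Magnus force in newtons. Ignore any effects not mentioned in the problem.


FM = 0.5 * CL * rho * A * v^2
FM = 0.5 * 0.21 * 1.16 * 0.027 * 27.98^2
v^2 = 782.8804
FM = 0.5 * 0.21 * 1.16 * 0.027 * 782.8804 = 2.5746 N

2.5746 N


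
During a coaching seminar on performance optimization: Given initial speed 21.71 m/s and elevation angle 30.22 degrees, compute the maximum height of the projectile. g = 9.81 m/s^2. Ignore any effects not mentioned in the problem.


H = (v*sin(theta))^2 / (2*g)
vy = v*sin(theta) = 21.71 * sin(30.22 deg) = 10.9271 m/s
H = vy^2 / (2*g) = 119.4018 / (2*9.81)
H = 119.4018 / 19.62 = 6.0857 m

6.0857 m


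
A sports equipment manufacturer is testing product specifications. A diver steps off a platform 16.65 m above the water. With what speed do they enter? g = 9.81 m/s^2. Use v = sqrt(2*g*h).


v = sqrt(2 * g * h)
v = sqrt(2 * 9.81 * 16.65)
v = sqrt(326.673) = 18.0741 m/s

18.0741 m/s


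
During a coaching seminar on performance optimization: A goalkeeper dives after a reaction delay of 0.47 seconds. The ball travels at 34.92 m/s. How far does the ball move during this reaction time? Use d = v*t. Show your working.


d = v * t
d = 34.92 * 0.47
d = 16.4124 m

16.4124 m


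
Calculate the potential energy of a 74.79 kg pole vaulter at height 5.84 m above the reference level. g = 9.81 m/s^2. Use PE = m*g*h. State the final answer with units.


PE = m * g * h
PE = 74.79 * 9.81 * 5.84
PE = 733.6899 * 5.84 = 4284.749 J

4284.749 J


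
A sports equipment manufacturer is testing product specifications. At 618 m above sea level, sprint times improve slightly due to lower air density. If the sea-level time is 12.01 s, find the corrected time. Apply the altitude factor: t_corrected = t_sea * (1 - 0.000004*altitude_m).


Correction factor = 1 - 0.000004 * 618 = 0.997528
t_corrected = t_sea * factor = 12.01 * 0.997528
t_corrected = 11.9803 s

11.9803 s


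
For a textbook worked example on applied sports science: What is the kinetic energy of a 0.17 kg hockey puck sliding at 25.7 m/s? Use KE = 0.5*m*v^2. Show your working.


KE = 0.5 * m * v^2
KE = 0.5 * 0.17 * 25.7^2
KE = 0.5 * 0.17 * 660.49 = 56.1417 J

56.1417 J


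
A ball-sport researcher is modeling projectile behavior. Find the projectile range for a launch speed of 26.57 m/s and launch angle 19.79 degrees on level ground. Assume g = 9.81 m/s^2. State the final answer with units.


R = v^2 * sin(2*theta) / g
Convert angle to radians: theta = 19.79 deg = 0.3454 rad
sin(2*theta) = sin(0.6908) = 0.6372
R = 26.57^2 * 0.6372 / 9.81
R = 705.9649 * 0.6372 / 9.81 = 45.8521 m

45.8521 m


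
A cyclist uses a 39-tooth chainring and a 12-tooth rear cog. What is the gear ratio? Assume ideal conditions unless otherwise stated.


GR = front_teeth / rear_teeth
GR = 39 / 12
GR = 3.25

3.25


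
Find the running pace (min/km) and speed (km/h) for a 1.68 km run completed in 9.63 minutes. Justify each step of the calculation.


Pace = time / distance = 9.63 min / 1.68 km = 5.7321 min/km
Speed = distance / time_in_hours = 1.68 / 0.1605 hr
Speed = 10.4673 km/h

5.7321 min/km, 10.4673 km/h


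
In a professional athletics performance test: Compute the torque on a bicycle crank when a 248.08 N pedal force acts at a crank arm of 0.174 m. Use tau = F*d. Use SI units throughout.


tau = F * d
tau = 248.08 * 0.174
tau = 43.1659 N*m

43.1659 N*m


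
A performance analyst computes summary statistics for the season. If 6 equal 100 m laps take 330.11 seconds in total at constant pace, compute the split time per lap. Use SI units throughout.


Split time = total_time / n_laps = 330.11 / 6
Split time = 55.0183 s per lap

55.0183 s


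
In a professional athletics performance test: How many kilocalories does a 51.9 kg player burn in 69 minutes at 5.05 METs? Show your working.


kcal = MET * mass * time_hr
Convert time: 69 min = 1.15 hr
kcal = 5.05 * 51.9 * 1.15
kcal = 301.4092 kcal

301.4092 kcal


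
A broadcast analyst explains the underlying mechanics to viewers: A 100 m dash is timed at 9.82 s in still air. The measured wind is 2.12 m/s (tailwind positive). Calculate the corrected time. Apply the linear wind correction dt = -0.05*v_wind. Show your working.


dt = -0.05 * v_wind = -0.05 * 2.12 = -0.106 s
t_corrected = t_still + dt = 9.82 + (-0.106)
t_corrected = 9.714 s

9.714 s


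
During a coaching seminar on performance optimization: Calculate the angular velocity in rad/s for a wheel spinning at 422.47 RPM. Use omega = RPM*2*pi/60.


omega = RPM * 2 * pi / 60
omega = 422.47 * 2 * 3.14159 / 60
omega = 2654.4573 / 60 = 44.241 rad/s

44.241 rad/s


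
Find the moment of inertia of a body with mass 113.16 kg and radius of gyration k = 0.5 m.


I = m * k^2
I = 113.16 * 0.5^2
I = 113.16 * 0.25 = 28.29 kg*m^2

28.29 kg*m^2


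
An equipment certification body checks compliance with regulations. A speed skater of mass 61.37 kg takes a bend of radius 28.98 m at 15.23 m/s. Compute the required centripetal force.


Fc = m * v^2 / r
v^2 = 15.23^2 = 231.9529
Fc = 61.37 * 231.9529 / 28.98
Fc = 14234.9495 / 28.98 = 491.1991 N

491.1991 N


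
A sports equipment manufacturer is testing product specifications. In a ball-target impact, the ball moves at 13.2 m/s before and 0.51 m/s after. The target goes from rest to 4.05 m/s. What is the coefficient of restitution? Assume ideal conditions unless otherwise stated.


e = (v2_after - v1_after) / (v1_before - v2_before)
Numerator = 4.05 - 0.51 = 3.54
Denominator = 13.2 - 0 = 13.2
e = 3.54 / 13.2 = 0.2682

0.2682


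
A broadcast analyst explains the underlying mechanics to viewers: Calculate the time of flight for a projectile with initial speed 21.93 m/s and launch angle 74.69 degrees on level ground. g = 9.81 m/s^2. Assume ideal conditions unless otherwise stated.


T = 2*v*sin(theta)/g
sin(theta) = sin(74.69 deg) = 0.9645
T = 2*21.93*0.9645 / 9.81
T = 42.3035 / 9.81 = 4.3123 s

4.3123 s


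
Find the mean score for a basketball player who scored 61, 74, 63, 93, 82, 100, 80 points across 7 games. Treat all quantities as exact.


Average = sum / n
Sum = 553
Average = 553 / 7 = 79

79


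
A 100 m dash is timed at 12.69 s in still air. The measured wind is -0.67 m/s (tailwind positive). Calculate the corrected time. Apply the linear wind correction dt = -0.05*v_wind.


dt = -0.05 * v_wind = -0.05 * -0.67 = 0.0335 s
t_corrected = t_still + dt = 12.69 + (0.0335)
t_corrected = 12.7235 s

12.7235 s


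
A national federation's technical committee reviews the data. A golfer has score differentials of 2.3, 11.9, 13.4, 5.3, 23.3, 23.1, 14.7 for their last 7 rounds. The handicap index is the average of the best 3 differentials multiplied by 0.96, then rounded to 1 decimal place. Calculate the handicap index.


All differentials: 2.3, 11.9, 13.4, 5.3, 23.3, 23.1, 14.7
Sorted: 2.3, 5.3, 11.9, 13.4, 14.7, 23.1, 23.3
Best 3: 2.3, 5.3, 11.9
Average of best = 19.5 / 3 = 6.5
Raw index = 6.5 * 0.96 = 6.24
Handicap index = round(6.24, 1) = 6.2

6.2


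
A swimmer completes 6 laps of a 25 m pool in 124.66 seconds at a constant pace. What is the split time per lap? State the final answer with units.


Split time = total_time / n_laps = 124.66 / 6
Split time = 20.7767 s per lap

20.7767 s


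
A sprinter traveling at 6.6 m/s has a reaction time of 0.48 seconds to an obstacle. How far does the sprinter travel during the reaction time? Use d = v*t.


d = v * t
d = 6.6 * 0.48
d = 3.168 m

3.168 m


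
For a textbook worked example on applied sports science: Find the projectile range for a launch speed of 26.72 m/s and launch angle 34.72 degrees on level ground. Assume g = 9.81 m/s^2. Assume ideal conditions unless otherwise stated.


R = v^2 * sin(2*theta) / g
Convert angle to radians: theta = 34.72 deg = 0.606 rad
sin(2*theta) = sin(1.212) = 0.9363
R = 26.72^2 * 0.9363 / 9.81
R = 713.9584 * 0.9363 / 9.81 = 68.143 m

68.143 m


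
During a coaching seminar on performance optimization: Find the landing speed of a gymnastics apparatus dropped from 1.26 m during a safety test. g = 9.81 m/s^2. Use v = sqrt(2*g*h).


v = sqrt(2 * g * h)
v = sqrt(2 * 9.81 * 1.26)
v = sqrt(24.7212) = 4.972 m/s

4.972 m/s


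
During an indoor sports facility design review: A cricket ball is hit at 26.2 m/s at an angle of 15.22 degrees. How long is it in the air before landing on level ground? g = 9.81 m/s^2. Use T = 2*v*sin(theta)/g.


T = 2*v*sin(theta)/g
sin(theta) = sin(15.22 deg) = 0.2625
T = 2*26.2*0.2625 / 9.81
T = 13.7564 / 9.81 = 1.4023 s

1.4023 s


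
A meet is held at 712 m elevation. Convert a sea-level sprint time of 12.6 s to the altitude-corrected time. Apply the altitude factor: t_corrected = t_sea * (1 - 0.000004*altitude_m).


Correction factor = 1 - 0.000004 * 712 = 0.997152
t_corrected = t_sea * factor = 12.6 * 0.997152
t_corrected = 12.5641 s

12.5641 s


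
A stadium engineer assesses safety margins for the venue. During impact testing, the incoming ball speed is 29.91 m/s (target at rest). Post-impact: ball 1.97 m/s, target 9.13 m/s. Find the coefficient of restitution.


e = (v2_after - v1_after) / (v1_before - v2_before)
Numerator = 9.13 - 1.97 = 7.16
Denominator = 29.91 - 0 = 29.91
e = 7.16 / 29.91 = 0.2394

0.2394


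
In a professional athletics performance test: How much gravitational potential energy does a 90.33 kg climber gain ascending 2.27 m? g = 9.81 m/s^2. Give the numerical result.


PE = m * g * h
PE = 90.33 * 9.81 * 2.27
PE = 886.1373 * 2.27 = 2011.5317 J

2011.5317 J


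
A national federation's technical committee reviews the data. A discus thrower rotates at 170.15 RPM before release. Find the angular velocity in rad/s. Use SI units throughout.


omega = RPM * 2 * pi / 60
omega = 170.15 * 2 * 3.14159 / 60
omega = 1069.084 / 60 = 17.8181 rad/s

17.8181 rad/s


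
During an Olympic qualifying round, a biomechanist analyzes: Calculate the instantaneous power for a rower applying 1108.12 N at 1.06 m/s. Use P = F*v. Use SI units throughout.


P = F * v
P = 1108.12 * 1.06
P = 1174.6072 W

1174.6072 W


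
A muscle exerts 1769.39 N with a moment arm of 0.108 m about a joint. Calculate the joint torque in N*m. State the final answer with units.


tau = F * d
tau = 1769.39 * 0.108
tau = 191.0941 N*m

191.0941 N*m


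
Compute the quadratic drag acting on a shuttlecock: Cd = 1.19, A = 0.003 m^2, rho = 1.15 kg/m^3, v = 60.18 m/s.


Fd = 0.5 * Cd * rho * A * v^2
Fd = 0.5 * 1.19 * 1.15 * 0.003 * 60.18^2
v^2 = 3621.6324
Fd = 0.5 * 1.19 * 1.15 * 0.003 * 3621.6324 = 7.4343 N

7.4343 N


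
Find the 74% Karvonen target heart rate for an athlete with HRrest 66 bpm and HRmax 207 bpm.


Target = HRrest + pct*(HRmax - HRrest)
Heart rate reserve = HRmax - HRrest = 207 - 66 = 141 bpm
Fraction = 74% = 0.74
Target = 66 + 0.74 * 141
Target = 66 + 104.34 = 170.34 bpm

170.34 bpm


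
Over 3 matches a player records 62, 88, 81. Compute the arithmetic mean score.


Average = sum / n
Sum = 231
Average = 231 / 3 = 77

77


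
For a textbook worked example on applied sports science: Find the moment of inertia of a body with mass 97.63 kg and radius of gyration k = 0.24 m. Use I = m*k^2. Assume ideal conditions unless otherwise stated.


I = m * k^2
I = 97.63 * 0.24^2
I = 97.63 * 0.0576 = 5.6235 kg*m^2

5.6235 kg*m^2


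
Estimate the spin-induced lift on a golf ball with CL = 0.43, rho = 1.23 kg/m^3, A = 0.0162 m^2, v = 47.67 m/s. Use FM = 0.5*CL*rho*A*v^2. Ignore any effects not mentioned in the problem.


FM = 0.5 * CL * rho * A * v^2
FM = 0.5 * 0.43 * 1.23 * 0.0162 * 47.67^2
v^2 = 2272.4289
FM = 0.5 * 0.43 * 1.23 * 0.0162 * 2272.4289 = 9.7353 N

9.7353 N


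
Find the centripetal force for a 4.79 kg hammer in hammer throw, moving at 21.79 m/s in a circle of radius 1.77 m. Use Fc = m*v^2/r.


Fc = m * v^2 / r
v^2 = 21.79^2 = 474.8041
Fc = 4.79 * 474.8041 / 1.77
Fc = 2274.3116 / 1.77 = 1284.9218 N

1284.9218 N


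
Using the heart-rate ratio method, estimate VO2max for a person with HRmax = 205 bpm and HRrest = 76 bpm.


VO2max = 15.3 * HRmax / HRrest
VO2max = 15.3 * 205 / 76
VO2max = 3136.5 / 76 = 41.2697 mL/kg/min

41.2697 mL/kg/min


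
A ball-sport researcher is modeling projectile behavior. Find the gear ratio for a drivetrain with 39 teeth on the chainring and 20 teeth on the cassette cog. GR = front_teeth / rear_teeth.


GR = front_teeth / rear_teeth
GR = 39 / 20
GR = 1.95

1.95


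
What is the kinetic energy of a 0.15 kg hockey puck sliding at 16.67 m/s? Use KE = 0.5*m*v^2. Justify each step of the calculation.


KE = 0.5 * m * v^2
KE = 0.5 * 0.15 * 16.67^2
KE = 0.5 * 0.15 * 277.8889 = 20.8417 J

20.8417 J


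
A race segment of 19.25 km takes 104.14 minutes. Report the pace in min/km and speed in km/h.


Pace = time / distance = 104.14 min / 19.25 km = 5.4099 min/km
Speed = distance / time_in_hours = 19.25 / 1.7357 hr
Speed = 11.0908 km/h

5.4099 min/km, 11.0908 km/h


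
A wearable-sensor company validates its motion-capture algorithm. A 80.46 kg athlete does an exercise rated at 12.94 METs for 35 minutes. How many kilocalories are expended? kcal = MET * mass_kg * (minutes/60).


kcal = MET * mass * time_hr
Convert time: 35 min = 0.5833 hr
kcal = 12.94 * 80.46 * 0.5833
kcal = 607.3389 kcal

607.3389 kcal


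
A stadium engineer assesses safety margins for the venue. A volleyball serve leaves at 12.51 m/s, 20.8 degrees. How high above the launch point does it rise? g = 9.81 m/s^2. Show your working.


H = (v*sin(theta))^2 / (2*g)
vy = v*sin(theta) = 12.51 * sin(20.8 deg) = 4.4424 m/s
H = vy^2 / (2*g) = 19.7348 / (2*9.81)
H = 19.7348 / 19.62 = 1.0059 m

1.0059 m


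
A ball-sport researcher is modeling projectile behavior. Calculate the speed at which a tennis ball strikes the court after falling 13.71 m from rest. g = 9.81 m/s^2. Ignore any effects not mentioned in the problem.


v = sqrt(2 * g * h)
v = sqrt(2 * 9.81 * 13.71)
v = sqrt(268.9902) = 16.4009 m/s

16.4009 m/s


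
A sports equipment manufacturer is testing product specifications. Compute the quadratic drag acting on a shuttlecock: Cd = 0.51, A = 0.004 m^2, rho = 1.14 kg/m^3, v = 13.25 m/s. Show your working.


Fd = 0.5 * Cd * rho * A * v^2
Fd = 0.5 * 0.51 * 1.14 * 0.004 * 13.25^2
v^2 = 175.5625
Fd = 0.5 * 0.51 * 1.14 * 0.004 * 175.5625 = 0.2041 N

0.2041 N


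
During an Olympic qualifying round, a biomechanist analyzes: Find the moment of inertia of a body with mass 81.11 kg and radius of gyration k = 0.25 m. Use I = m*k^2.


I = m * k^2
I = 81.11 * 0.25^2
I = 81.11 * 0.0625 = 5.0694 kg*m^2

5.0694 kg*m^2


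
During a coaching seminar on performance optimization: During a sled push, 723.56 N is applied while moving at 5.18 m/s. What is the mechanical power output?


P = F * v
P = 723.56 * 5.18
P = 3748.0408 W

3748.0408 W


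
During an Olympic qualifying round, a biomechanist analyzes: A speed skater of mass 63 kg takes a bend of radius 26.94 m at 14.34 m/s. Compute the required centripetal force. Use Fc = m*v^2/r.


Fc = m * v^2 / r
v^2 = 14.34^2 = 205.6356
Fc = 63 * 205.6356 / 26.94
Fc = 12955.0428 / 26.94 = 480.885 N

480.885 N


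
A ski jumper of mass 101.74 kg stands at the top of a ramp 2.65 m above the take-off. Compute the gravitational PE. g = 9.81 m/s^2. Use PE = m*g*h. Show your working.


PE = m * g * h
PE = 101.74 * 9.81 * 2.65
PE = 998.0694 * 2.65 = 2644.8839 J

2644.8839 J


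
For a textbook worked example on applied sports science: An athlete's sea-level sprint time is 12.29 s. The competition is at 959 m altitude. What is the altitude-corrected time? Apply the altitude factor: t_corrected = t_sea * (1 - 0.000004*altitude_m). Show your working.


Correction factor = 1 - 0.000004 * 959 = 0.996164
t_corrected = t_sea * factor = 12.29 * 0.996164
t_corrected = 12.2429 s

12.2429 s


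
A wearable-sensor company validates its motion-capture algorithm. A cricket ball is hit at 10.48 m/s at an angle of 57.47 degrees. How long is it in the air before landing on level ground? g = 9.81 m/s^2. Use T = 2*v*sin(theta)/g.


T = 2*v*sin(theta)/g
sin(theta) = sin(57.47 deg) = 0.8431
T = 2*10.48*0.8431 / 9.81
T = 17.6716 / 9.81 = 1.8014 s

1.8014 s


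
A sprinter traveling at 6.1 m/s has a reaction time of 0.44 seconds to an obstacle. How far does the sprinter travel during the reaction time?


d = v * t
d = 6.1 * 0.44
d = 2.684 m

2.684 m


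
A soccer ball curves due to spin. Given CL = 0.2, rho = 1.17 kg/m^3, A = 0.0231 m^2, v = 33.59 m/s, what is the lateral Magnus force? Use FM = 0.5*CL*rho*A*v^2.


FM = 0.5 * CL * rho * A * v^2
FM = 0.5 * 0.2 * 1.17 * 0.0231 * 33.59^2
v^2 = 1128.2881
FM = 0.5 * 0.2 * 1.17 * 0.0231 * 1128.2881 = 3.0494 N

3.0494 N


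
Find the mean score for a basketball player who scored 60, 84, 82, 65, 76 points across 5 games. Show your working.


Average = sum / n
Sum = 367
Average = 367 / 5 = 73.4

73.4


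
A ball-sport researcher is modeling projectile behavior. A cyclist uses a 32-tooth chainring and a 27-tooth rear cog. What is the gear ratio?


GR = front_teeth / rear_teeth
GR = 32 / 27
GR = 1.1852

1.1852


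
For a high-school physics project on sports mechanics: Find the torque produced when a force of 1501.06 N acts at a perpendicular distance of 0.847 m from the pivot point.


tau = F * d
tau = 1501.06 * 0.847
tau = 1271.3978 N*m

1271.3978 N*m


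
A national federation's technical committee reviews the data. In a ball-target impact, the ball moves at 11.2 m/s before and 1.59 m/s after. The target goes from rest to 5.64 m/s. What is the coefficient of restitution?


e = (v2_after - v1_after) / (v1_before - v2_before)
Numerator = 5.64 - 1.59 = 4.05
Denominator = 11.2 - 0 = 11.2
e = 4.05 / 11.2 = 0.3616

0.3616


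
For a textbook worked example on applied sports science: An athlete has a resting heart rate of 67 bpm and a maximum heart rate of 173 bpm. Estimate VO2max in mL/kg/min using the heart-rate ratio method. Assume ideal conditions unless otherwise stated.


VO2max = 15.3 * HRmax / HRrest
VO2max = 15.3 * 173 / 67
VO2max = 2646.9 / 67 = 39.506 mL/kg/min

39.506 mL/kg/min


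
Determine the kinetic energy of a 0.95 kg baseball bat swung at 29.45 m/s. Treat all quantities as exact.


KE = 0.5 * m * v^2
KE = 0.5 * 0.95 * 29.45^2
KE = 0.5 * 0.95 * 867.3025 = 411.9687 J

411.9687 J


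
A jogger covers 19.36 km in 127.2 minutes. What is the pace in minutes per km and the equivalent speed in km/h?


Pace = time / distance = 127.2 min / 19.36 km = 6.5702 min/km
Speed = distance / time_in_hours = 19.36 / 2.12 hr
Speed = 9.1321 km/h

6.5702 min/km, 9.1321 km/h


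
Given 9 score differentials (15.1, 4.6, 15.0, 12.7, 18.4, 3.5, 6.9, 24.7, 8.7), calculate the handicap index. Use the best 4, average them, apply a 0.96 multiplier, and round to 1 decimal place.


All differentials: 15.1, 4.6, 15.0, 12.7, 18.4, 3.5, 6.9, 24.7, 8.7
Sorted: 3.5, 4.6, 6.9, 8.7, 12.7, 15.0, 15.1, 18.4, 24.7
Best 4: 3.5, 4.6, 6.9, 8.7
Average of best = 23.7 / 4 = 5.925
Raw index = 5.925 * 0.96 = 5.688
Handicap index = round(5.688, 1) = 5.7

5.7


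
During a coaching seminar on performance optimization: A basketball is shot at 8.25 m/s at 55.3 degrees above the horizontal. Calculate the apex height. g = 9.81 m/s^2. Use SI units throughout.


H = (v*sin(theta))^2 / (2*g)
vy = v*sin(theta) = 8.25 * sin(55.3 deg) = 6.7827 m/s
H = vy^2 / (2*g) = 46.0049 / (2*9.81)
H = 46.0049 / 19.62 = 2.3448 m

2.3448 m


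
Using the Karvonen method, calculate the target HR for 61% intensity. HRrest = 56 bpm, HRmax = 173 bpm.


Target = HRrest + pct*(HRmax - HRrest)
Heart rate reserve = HRmax - HRrest = 173 - 56 = 117 bpm
Fraction = 61% = 0.61
Target = 56 + 0.61 * 117
Target = 56 + 71.37 = 127.37 bpm

127.37 bpm


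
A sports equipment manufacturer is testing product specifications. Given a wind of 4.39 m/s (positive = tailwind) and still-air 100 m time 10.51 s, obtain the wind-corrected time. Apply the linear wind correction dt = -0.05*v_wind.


dt = -0.05 * v_wind = -0.05 * 4.39 = -0.2195 s
t_corrected = t_still + dt = 10.51 + (-0.2195)
t_corrected = 10.2905 s

10.2905 s


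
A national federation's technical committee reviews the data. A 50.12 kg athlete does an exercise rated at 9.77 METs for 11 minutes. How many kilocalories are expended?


kcal = MET * mass * time_hr
Convert time: 11 min = 0.1833 hr
kcal = 9.77 * 50.12 * 0.1833
kcal = 89.7733 kcal

89.7733 kcal


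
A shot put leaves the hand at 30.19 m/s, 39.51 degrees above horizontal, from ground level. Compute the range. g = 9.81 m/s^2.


R = v^2 * sin(2*theta) / g
Convert angle to radians: theta = 39.51 deg = 0.6896 rad
sin(2*theta) = sin(1.3792) = 0.9817
R = 30.19^2 * 0.9817 / 9.81
R = 911.4361 * 0.9817 / 9.81 = 91.2081 m

91.2081 m


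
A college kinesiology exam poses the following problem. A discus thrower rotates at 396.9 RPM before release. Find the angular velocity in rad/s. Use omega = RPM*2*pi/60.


omega = RPM * 2 * pi / 60
omega = 396.9 * 2 * 3.14159 / 60
omega = 2493.7962 / 60 = 41.5633 rad/s

41.5633 rad/s


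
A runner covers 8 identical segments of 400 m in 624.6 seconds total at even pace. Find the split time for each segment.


Split time = total_time / n_laps = 624.6 / 8
Split time = 78.075 s per lap

78.075 s


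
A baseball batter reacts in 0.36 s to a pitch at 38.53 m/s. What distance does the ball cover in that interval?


d = v * t
d = 38.53 * 0.36
d = 13.8708 m

13.8708 m


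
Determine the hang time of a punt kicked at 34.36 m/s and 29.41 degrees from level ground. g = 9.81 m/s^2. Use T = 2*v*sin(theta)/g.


T = 2*v*sin(theta)/g
sin(theta) = sin(29.41 deg) = 0.4911
T = 2*34.36*0.4911 / 9.81
T = 33.7454 / 9.81 = 3.4399 s

3.4399 s


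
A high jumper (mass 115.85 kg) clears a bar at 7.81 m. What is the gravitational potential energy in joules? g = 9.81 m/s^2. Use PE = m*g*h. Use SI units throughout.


PE = m * g * h
PE = 115.85 * 9.81 * 7.81
PE = 1136.4885 * 7.81 = 8875.9752 J

8875.9752 J


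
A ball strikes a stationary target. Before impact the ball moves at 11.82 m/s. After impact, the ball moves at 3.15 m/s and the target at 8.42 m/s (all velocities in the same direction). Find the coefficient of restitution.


e = (v2_after - v1_after) / (v1_before - v2_before)
Numerator = 8.42 - 3.15 = 5.27
Denominator = 11.82 - 0 = 11.82
e = 5.27 / 11.82 = 0.4459

0.4459


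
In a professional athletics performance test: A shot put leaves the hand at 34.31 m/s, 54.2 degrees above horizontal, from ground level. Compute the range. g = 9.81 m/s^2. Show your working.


R = v^2 * sin(2*theta) / g
Convert angle to radians: theta = 54.2 deg = 0.946 rad
sin(2*theta) = sin(1.8919) = 0.9489
R = 34.31^2 * 0.9489 / 9.81
R = 1177.1761 * 0.9489 / 9.81 = 113.8628 m

113.8628 m


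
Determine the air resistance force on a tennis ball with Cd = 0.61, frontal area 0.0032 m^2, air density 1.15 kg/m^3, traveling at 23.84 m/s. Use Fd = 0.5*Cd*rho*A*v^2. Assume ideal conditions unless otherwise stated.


Fd = 0.5 * Cd * rho * A * v^2
Fd = 0.5 * 0.61 * 1.15 * 0.0032 * 23.84^2
v^2 = 568.3456
Fd = 0.5 * 0.61 * 1.15 * 0.0032 * 568.3456 = 0.6379 N

0.6379 N


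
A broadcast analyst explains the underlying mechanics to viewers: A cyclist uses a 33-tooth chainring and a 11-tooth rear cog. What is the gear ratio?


GR = front_teeth / rear_teeth
GR = 33 / 11
GR = 3

3


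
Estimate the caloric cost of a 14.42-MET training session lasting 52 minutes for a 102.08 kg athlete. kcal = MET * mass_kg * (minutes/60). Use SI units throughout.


kcal = MET * mass * time_hr
Convert time: 52 min = 0.8667 hr
kcal = 14.42 * 102.08 * 0.8667
kcal = 1275.7278 kcal

1275.7278 kcal


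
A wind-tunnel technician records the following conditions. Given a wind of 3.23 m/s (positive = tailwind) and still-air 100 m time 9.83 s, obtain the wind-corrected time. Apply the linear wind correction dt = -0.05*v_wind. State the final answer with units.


dt = -0.05 * v_wind = -0.05 * 3.23 = -0.1615 s
t_corrected = t_still + dt = 9.83 + (-0.1615)
t_corrected = 9.6685 s

9.6685 s


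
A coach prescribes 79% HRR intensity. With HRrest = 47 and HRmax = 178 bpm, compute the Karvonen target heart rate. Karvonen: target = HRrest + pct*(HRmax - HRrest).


Target = HRrest + pct*(HRmax - HRrest)
Heart rate reserve = HRmax - HRrest = 178 - 47 = 131 bpm
Fraction = 79% = 0.79
Target = 47 + 0.79 * 131
Target = 47 + 103.49 = 150.49 bpm

150.49 bpm


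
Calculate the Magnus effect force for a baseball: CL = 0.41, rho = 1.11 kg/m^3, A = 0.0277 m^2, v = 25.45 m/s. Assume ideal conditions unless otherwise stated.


FM = 0.5 * CL * rho * A * v^2
FM = 0.5 * 0.41 * 1.11 * 0.0277 * 25.45^2
v^2 = 647.7025
FM = 0.5 * 0.41 * 1.11 * 0.0277 * 647.7025 = 4.0826 N

4.0826 N


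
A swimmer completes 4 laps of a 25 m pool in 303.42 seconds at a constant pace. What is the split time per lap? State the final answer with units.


Split time = total_time / n_laps = 303.42 / 4
Split time = 75.855 s per lap

75.855 s


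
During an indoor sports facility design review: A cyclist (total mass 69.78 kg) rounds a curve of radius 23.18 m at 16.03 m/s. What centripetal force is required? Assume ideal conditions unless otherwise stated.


Fc = m * v^2 / r
v^2 = 16.03^2 = 256.9609
Fc = 69.78 * 256.9609 / 23.18
Fc = 17930.7316 / 23.18 = 773.5432 N

773.5432 N


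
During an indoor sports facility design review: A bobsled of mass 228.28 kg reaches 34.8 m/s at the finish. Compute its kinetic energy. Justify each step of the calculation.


KE = 0.5 * m * v^2
KE = 0.5 * 228.28 * 34.8^2
KE = 0.5 * 228.28 * 1211.04 = 138228.1056 J

138228.1056 J


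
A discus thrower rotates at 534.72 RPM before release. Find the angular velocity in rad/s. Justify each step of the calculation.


omega = RPM * 2 * pi / 60
omega = 534.72 * 2 * 3.14159 / 60
omega = 3359.7448 / 60 = 55.9957 rad/s

55.9957 rad/s


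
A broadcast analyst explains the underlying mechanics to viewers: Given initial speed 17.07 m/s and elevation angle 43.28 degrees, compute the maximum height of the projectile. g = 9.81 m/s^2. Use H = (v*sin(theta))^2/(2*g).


H = (v*sin(theta))^2 / (2*g)
vy = v*sin(theta) = 17.07 * sin(43.28 deg) = 11.7026 m/s
H = vy^2 / (2*g) = 136.9504 / (2*9.81)
H = 136.9504 / 19.62 = 6.9801 m

6.9801 m


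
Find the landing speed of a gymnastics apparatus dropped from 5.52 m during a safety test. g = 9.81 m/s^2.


v = sqrt(2 * g * h)
v = sqrt(2 * 9.81 * 5.52)
v = sqrt(108.3024) = 10.4068 m/s

10.4068 m/s


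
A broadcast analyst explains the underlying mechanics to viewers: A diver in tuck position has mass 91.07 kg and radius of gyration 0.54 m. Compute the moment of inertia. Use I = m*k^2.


I = m * k^2
I = 91.07 * 0.54^2
I = 91.07 * 0.2916 = 26.556 kg*m^2

26.556 kg*m^2


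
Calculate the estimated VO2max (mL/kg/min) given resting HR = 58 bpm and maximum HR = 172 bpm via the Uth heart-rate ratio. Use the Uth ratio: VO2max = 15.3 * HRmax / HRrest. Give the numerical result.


VO2max = 15.3 * HRmax / HRrest
VO2max = 15.3 * 172 / 58
VO2max = 2631.6 / 58 = 45.3724 mL/kg/min

45.3724 mL/kg/min


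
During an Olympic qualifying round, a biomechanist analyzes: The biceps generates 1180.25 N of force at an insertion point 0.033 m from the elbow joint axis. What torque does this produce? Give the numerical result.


tau = F * d
tau = 1180.25 * 0.033
tau = 38.9483 N*m

38.9483 N*m


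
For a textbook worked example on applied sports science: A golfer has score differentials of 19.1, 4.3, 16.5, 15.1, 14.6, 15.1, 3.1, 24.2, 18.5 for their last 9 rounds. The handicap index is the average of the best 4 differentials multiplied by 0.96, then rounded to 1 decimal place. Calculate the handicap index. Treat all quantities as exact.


All differentials: 19.1, 4.3, 16.5, 15.1, 14.6, 15.1, 3.1, 24.2, 18.5
Sorted: 3.1, 4.3, 14.6, 15.1, 15.1, 16.5, 18.5, 19.1, 24.2
Best 4: 3.1, 4.3, 14.6, 15.1
Average of best = 37.1 / 4 = 9.275
Raw index = 9.275 * 0.96 = 8.904
Handicap index = round(8.904, 1) = 8.9

8.9


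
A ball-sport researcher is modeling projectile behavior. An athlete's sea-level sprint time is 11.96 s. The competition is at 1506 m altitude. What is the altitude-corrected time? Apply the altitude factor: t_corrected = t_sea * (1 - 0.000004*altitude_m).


Correction factor = 1 - 0.000004 * 1506 = 0.993976
t_corrected = t_sea * factor = 11.96 * 0.993976
t_corrected = 11.888 s

11.888 s


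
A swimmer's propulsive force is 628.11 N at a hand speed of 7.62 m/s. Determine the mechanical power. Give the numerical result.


P = F * v
P = 628.11 * 7.62
P = 4786.1982 W

4786.1982 W


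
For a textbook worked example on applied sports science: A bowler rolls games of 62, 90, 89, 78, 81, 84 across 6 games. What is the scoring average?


Average = sum / n
Sum = 484
Average = 484 / 6 = 80.6667

80.6667


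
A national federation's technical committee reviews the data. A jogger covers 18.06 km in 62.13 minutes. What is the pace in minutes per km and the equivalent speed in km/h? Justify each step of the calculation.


Pace = time / distance = 62.13 min / 18.06 km = 3.4402 min/km
Speed = distance / time_in_hours = 18.06 / 1.0355 hr
Speed = 17.4408 km/h

3.4402 min/km, 17.4408 km/h


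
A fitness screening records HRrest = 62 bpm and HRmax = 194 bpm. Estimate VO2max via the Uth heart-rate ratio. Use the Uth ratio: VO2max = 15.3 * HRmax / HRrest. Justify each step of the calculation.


VO2max = 15.3 * HRmax / HRrest
VO2max = 15.3 * 194 / 62
VO2max = 2968.2 / 62 = 47.8742 mL/kg/min

47.8742 mL/kg/min


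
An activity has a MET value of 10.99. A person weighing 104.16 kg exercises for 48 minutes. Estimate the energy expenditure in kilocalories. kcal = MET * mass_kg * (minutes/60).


kcal = MET * mass * time_hr
Convert time: 48 min = 0.8 hr
kcal = 10.99 * 104.16 * 0.8
kcal = 915.7747 kcal

915.7747 kcal


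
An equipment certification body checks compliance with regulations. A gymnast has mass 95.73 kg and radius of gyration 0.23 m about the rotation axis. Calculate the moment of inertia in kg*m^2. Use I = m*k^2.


I = m * k^2
I = 95.73 * 0.23^2
I = 95.73 * 0.0529 = 5.0641 kg*m^2

5.0641 kg*m^2


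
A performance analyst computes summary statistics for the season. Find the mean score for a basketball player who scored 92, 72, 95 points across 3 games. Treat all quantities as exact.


Average = sum / n
Sum = 259
Average = 259 / 3 = 86.3333

86.3333


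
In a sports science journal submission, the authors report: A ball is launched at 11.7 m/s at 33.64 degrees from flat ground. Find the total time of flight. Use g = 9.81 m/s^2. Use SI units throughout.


T = 2*v*sin(theta)/g
sin(theta) = sin(33.64 deg) = 0.554
T = 2*11.7*0.554 / 9.81
T = 12.963 / 9.81 = 1.3214 s

1.3214 s


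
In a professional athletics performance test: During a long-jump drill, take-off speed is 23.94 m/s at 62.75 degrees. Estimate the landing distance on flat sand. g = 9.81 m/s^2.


R = v^2 * sin(2*theta) / g
Convert angle to radians: theta = 62.75 deg = 1.0952 rad
sin(2*theta) = sin(2.1904) = 0.8141
R = 23.94^2 * 0.8141 / 9.81
R = 573.1236 * 0.8141 / 9.81 = 47.5626 m

47.5626 m


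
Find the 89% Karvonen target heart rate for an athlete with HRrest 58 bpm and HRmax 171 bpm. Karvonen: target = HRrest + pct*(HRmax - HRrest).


Target = HRrest + pct*(HRmax - HRrest)
Heart rate reserve = HRmax - HRrest = 171 - 58 = 113 bpm
Fraction = 89% = 0.89
Target = 58 + 0.89 * 113
Target = 58 + 100.57 = 158.57 bpm

158.57 bpm


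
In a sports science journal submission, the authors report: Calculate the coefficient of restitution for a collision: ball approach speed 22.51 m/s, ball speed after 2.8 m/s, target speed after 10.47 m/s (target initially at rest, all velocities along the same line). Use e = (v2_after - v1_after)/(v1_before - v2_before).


e = (v2_after - v1_after) / (v1_before - v2_before)
Numerator = 10.47 - 2.8 = 7.67
Denominator = 22.51 - 0 = 22.51
e = 7.67 / 22.51 = 0.3407

0.3407


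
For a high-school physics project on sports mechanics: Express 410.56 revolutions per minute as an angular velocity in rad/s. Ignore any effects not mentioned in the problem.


omega = RPM * 2 * pi / 60
omega = 410.56 * 2 * 3.14159 / 60
omega = 2579.6246 / 60 = 42.9937 rad/s

42.9937 rad/s


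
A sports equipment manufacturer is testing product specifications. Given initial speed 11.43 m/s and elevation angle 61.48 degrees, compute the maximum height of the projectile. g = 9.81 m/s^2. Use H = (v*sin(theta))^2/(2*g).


H = (v*sin(theta))^2 / (2*g)
vy = v*sin(theta) = 11.43 * sin(61.48 deg) = 10.043 m/s
H = vy^2 / (2*g) = 100.8614 / (2*9.81)
H = 100.8614 / 19.62 = 5.1407 m

5.1407 m
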